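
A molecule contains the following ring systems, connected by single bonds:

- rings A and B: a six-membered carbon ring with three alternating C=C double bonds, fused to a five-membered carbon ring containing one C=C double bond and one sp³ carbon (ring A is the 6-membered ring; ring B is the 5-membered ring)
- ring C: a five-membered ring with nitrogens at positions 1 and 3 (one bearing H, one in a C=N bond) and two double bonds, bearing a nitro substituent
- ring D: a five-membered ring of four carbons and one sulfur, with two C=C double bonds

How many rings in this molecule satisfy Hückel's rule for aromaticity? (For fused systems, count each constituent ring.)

Ring A has a continuous p-orbital overlap around the ring; 3 ring double bonds give 6 π electrons. Since 6 = 4n+2 (n=1), ring A is aromatic (benzene ring).
Ring B has one sp³ carbon, so it is not fully conjugated — not aromatic (cyclopentene ring).
Ring C is planar and fully conjugated; 2 ring double bonds (4 π electrons) plus a heteroatom lone pair (2) give 6 π electrons. That satisfies 4n+2 with n=1, so ring C is aromatic (imidazole).
Ring D is planar and fully conjugated; 2 ring double bonds (4 π electrons) plus a heteroatom lone pair (2) give 6 π electrons. 6 = 4(1)+2, so ring D is aromatic (thiophene).
Aromatic: A, C, D. Total: 3.

3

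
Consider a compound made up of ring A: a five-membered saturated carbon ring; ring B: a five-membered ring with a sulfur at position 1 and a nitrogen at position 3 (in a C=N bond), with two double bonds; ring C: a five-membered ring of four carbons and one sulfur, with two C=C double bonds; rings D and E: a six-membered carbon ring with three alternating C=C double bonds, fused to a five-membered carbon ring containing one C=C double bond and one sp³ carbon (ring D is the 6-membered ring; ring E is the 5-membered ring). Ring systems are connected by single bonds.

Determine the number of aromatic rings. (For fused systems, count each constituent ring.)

3

Ring A has only sp³ atoms, so it is not fully conjugated — not aromatic (cyclopentane).
Ring B is fully conjugated (every ring atom contributes a p orbital); 2 ring double bonds (4 π electrons) plus a heteroatom lone pair (2) give 6 π electrons. Since 6 = 4n+2 (n=1), ring B is aromatic (thiazole).
Ring C has a continuous p-orbital overlap around the ring; 2 ring double bonds (4 π electrons) plus a heteroatom lone pair (2) give 6 π electrons. Since 6 = 4n+2 (n=1), ring C is aromatic (thiophene).
Ring D has a continuous p-orbital overlap around the ring; 3 ring double bonds give 6 π electrons. Since 6 = 4n+2 (n=1), ring D is aromatic (benzene ring).
Ring E has one sp³ carbon, so it is not fully conjugated — not aromatic (cyclopentene ring).
Aromatic: B, C, D. Total: 3.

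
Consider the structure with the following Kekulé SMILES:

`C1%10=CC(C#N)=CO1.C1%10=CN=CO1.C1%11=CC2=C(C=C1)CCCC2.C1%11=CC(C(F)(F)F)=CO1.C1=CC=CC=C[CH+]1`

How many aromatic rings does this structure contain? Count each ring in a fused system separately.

The SMILES encodes a five-membered ring of four carbons and one oxygen, with two C=C double bonds; a five-membered ring with an oxygen at position 1 and a nitrogen at position 3 (in a C=N bond), with two double bonds; a six-membered carbon ring with three alternating C=C double bonds, fused to a saturated six-membered carbon ring; a five-membered ring of four carbons and one oxygen, with two C=C double bonds; a seven-membered all-carbon ring bearing a positive charge on one carbon, with three C=C double bonds.
The 5-membered ring with one oxygen is fully conjugated (every ring atom contributes a p orbital); 2 ring double bonds (4 π electrons) plus a heteroatom lone pair (2) give 6 π electrons. That satisfies 4n+2 with n=1, so it is aromatic (furan).
The 5-membered ring with one oxygen and one =N– has a continuous p-orbital overlap around the ring; 2 ring double bonds (4 π electrons) plus a heteroatom lone pair (2) give 6 π electrons. 6 = 4(1)+2, so it is aromatic (oxazole).
The 6-membered ring is fully conjugated (every ring atom contributes a p orbital); 3 ring double bonds give 6 π electrons. Since 6 = 4n+2 (n=1), it is aromatic (benzene ring).
The second 6-membered ring has four sp³ carbons, so it is not fully conjugated — not aromatic (cyclohexane ring).
The second 5-membered ring with one oxygen is fully conjugated (every ring atom contributes a p orbital); 2 ring double bonds (4 π electrons) plus a heteroatom lone pair (2) give 6 π electrons. That satisfies 4n+2 with n=1, so it is aromatic (furan).
The 7-membered ring has a continuous p-orbital overlap around the ring; 3 ring double bonds (6 π electrons) plus the carbocation's empty p orbital (0, but keeps the ring conjugated) give 6 π electrons. That satisfies 4n+2 with n=1, so it is aromatic (tropylium cation).
5 of the 6 rings are aromatic. Total: 5.

5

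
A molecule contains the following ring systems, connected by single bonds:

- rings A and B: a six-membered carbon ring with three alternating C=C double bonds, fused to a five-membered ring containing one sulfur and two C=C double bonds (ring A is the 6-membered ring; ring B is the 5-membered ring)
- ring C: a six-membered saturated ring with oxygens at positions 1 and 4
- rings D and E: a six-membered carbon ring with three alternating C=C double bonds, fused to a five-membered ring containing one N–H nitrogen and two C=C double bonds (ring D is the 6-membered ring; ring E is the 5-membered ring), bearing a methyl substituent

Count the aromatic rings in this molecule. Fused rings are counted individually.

Rings A and B form a fused bicyclic system (with one sulfur) with 9 sp² atoms and 10 π electrons from ring double bonds plus a heteroatom lone pair. 10 = 4(2)+2, so the system is aromatic and both rings count as aromatic (benzothiophene).
Ring C has only sp³ atoms, so it is not fully conjugated — not aromatic (1,4-dioxane).
Rings D and E form a fused bicyclic system (with one N–H) with 9 sp² atoms and 10 π electrons from ring double bonds plus a heteroatom lone pair. 10 = 4(2)+2, so the system is aromatic and both rings count as aromatic (indole).
Aromatic: A, B, D, E. Total: 4.

4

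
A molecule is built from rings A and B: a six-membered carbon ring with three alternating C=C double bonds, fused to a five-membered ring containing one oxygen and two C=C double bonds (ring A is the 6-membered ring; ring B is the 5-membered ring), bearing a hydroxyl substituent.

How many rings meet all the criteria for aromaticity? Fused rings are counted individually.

Rings A and B form a fused bicyclic system (with one oxygen) with 9 sp² atoms and 10 π electrons from ring double bonds plus a heteroatom lone pair. 10 = 4(2)+2, so the system is aromatic and both rings count as aromatic (benzofuran).
Aromatic: A, B. Total: 2.

2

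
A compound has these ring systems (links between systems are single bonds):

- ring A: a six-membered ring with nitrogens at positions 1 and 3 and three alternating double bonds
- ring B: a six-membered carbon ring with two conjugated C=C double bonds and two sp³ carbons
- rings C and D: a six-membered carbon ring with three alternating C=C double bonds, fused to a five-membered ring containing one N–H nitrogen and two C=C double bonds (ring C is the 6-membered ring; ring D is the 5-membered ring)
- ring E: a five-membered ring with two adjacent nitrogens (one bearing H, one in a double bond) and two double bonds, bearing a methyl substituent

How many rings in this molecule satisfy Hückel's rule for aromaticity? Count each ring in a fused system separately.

4

Ring A is planar and fully conjugated; 3 ring double bonds give 6 π electrons. Since 6 = 4n+2 (n=1), ring A is aromatic (pyrimidine).
Ring B has two sp³ carbons, so it is not fully conjugated — not aromatic (1,3-cyclohexadiene).
Rings C and D form a fused bicyclic system (with one N–H) with 9 sp² atoms and 10 π electrons from ring double bonds plus a heteroatom lone pair. 10 = 4(2)+2, so the system is aromatic and both rings count as aromatic (indole).
Ring E is planar and fully conjugated; 2 ring double bonds (4 π electrons) plus a heteroatom lone pair (2) give 6 π electrons. 6 = 4(1)+2, so ring E is aromatic (pyrazole).
Aromatic: A, C, D, E. Total: 4.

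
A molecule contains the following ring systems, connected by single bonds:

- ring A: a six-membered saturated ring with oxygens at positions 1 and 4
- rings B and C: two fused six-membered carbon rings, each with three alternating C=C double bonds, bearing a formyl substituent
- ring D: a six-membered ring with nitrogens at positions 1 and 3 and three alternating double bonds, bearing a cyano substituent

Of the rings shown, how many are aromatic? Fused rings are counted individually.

Ring A has only sp³ atoms, so it is not fully conjugated — not aromatic (1,4-dioxane).
Rings B and C form a fused bicyclic system with 10 sp² atoms and 10 π electrons from ring double bonds. 10 = 4(2)+2, so the system is aromatic and both rings count as aromatic (naphthalene).
Ring D is planar and fully conjugated; 3 ring double bonds give 6 π electrons. Since 6 = 4n+2 (n=1), ring D is aromatic (pyrimidine).
Aromatic: B, C, D. Total: 3.

3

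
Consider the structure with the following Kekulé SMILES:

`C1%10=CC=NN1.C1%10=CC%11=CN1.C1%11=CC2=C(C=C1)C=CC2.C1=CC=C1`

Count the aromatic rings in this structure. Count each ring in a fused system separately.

The SMILES encodes a five-membered ring with two adjacent nitrogens (one bearing H, one in a double bond) and two double bonds; a five-membered ring of four carbons and one nitrogen bearing a hydrogen, with two C=C double bonds; a six-membered carbon ring with three alternating C=C double bonds, fused to a five-membered carbon ring containing one C=C double bond and one sp³ carbon; a four-membered carbon ring with two alternating C=C double bonds.
The 5-membered ring with two adjacent nitrogens (one N–H, one =N–) has a continuous p-orbital overlap around the ring; 2 ring double bonds (4 π electrons) plus a heteroatom lone pair (2) give 6 π electrons. 6 = 4(1)+2, so it is aromatic (pyrazole).
The 5-membered ring with one N–H is planar and fully conjugated; 2 ring double bonds (4 π electrons) plus a heteroatom lone pair (2) give 6 π electrons. 6 = 4(1)+2, so it is aromatic (pyrrole).
The 6-membered ring has a continuous p-orbital overlap around the ring; 3 ring double bonds give 6 π electrons. That satisfies 4n+2 with n=1, so it is aromatic (benzene ring).
The 5-membered ring has one sp³ carbon, so it is not fully conjugated — not aromatic (cyclopentene ring).
The 4-membered ring has only sp² ring atoms; a planar conformation would have a fully conjugated π system of 4 electrons. But 4 = 4(1), which is 4n not 4n+2, so it is not aromatic (cyclobutadiene) — cyclobutadiene is antiaromatic and distorts to a rectangle.
3 of the 5 rings are aromatic. Total: 3.

3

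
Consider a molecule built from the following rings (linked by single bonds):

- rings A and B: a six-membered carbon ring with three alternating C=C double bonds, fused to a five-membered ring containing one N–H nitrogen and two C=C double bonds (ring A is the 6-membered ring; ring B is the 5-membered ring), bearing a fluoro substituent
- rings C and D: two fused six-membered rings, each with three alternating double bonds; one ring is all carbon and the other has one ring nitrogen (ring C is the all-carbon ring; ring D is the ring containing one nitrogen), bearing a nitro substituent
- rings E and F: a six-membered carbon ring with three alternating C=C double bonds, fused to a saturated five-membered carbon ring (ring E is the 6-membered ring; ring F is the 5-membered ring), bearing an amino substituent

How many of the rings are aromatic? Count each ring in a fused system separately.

Rings A and B form a fused bicyclic system (with one N–H) with 9 sp² atoms and 10 π electrons from ring double bonds plus a heteroatom lone pair. 10 = 4(2)+2, so the system is aromatic and both rings count as aromatic (indole).
Rings C and D form a fused bicyclic system (with one nitrogen) with 10 sp² atoms and 10 π electrons from ring double bonds. 10 = 4(2)+2, so the system is aromatic and both rings count as aromatic (quinoline).
Ring E has a continuous p-orbital overlap around the ring; 3 ring double bonds give 6 π electrons. That satisfies 4n+2 with n=1, so ring E is aromatic (benzene ring).
Ring F has three sp³ carbons, so it is not fully conjugated — not aromatic (cyclopentane ring).
Aromatic: A, B, C, D, E. Total: 5.

5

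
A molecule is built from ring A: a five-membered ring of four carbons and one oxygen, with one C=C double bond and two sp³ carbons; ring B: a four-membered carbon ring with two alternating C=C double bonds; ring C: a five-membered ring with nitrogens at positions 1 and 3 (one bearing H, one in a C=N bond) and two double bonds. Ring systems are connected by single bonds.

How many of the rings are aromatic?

1

Ring A has two sp³ carbons, so it is not fully conjugated — not aromatic (2,3-dihydrofuran).
Ring B has only sp² ring atoms; a planar conformation would have a fully conjugated π system of 4 electrons. But 4 = 4(1), which is 4n not 4n+2, so ring B is not aromatic (cyclobutadiene) — cyclobutadiene is antiaromatic and distorts to a rectangle.
Ring C is planar and fully conjugated; 2 ring double bonds (4 π electrons) plus a heteroatom lone pair (2) give 6 π electrons. Since 6 = 4n+2 (n=1), ring C is aromatic (imidazole).
Aromatic: C. Total: 1.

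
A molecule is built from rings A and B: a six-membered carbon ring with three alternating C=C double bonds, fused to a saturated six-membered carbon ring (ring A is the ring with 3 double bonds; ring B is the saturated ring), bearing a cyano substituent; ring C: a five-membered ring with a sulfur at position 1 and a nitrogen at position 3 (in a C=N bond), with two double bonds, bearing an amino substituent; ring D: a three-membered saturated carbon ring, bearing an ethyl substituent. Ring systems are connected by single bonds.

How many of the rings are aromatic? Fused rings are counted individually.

Ring A is fully conjugated (every ring atom contributes a p orbital); 3 ring double bonds give 6 π electrons. Since 6 = 4n+2 (n=1), ring A is aromatic (benzene ring).
Ring B has four sp³ carbons, so it is not fully conjugated — not aromatic (cyclohexane ring).
Ring C has a continuous p-orbital overlap around the ring; 2 ring double bonds (4 π electrons) plus a heteroatom lone pair (2) give 6 π electrons. That satisfies 4n+2 with n=1, so ring C is aromatic (thiazole).
Ring D has only sp³ atoms, so it is not fully conjugated — not aromatic (cyclopropane).
Aromatic: A, C. Total: 2.

2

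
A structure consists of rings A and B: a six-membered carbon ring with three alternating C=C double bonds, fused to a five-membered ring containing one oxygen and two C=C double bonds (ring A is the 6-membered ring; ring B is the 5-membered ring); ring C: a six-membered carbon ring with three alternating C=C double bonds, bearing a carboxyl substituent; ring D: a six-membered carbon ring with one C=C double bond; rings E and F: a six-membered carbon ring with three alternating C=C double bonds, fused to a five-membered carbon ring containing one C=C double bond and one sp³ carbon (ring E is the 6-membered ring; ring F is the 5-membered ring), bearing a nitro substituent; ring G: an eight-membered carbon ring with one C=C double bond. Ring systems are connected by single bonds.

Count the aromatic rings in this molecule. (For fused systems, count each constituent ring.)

4

Rings A and B form a fused bicyclic system (with one oxygen) with 9 sp² atoms and 10 π electrons from ring double bonds plus a heteroatom lone pair. 10 = 4(2)+2, so the system is aromatic and both rings count as aromatic (benzofuran).
Ring C is fully conjugated (every ring atom contributes a p orbital); 3 ring double bonds give 6 π electrons. That satisfies 4n+2 with n=1, so ring C is aromatic (benzene).
Ring D has four sp³ carbons, so it is not fully conjugated — not aromatic (cyclohexene).
Ring E is fully conjugated (every ring atom contributes a p orbital); 3 ring double bonds give 6 π electrons. That satisfies 4n+2 with n=1, so ring E is aromatic (benzene ring).
Ring F has one sp³ carbon, so it is not fully conjugated — not aromatic (cyclopentene ring).
Ring G has six sp³ carbons, so it is not fully conjugated — not aromatic (cyclooctene).
Aromatic: A, B, C, E. Total: 4.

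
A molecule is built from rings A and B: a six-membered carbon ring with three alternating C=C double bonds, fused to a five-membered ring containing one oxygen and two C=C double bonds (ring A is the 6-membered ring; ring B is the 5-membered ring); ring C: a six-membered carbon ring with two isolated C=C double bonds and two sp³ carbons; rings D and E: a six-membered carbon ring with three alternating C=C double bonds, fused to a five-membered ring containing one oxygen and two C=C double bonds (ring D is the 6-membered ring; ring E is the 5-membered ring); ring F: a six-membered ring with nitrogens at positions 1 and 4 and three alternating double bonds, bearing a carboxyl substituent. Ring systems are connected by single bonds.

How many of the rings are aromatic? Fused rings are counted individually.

Rings A and B form a fused bicyclic system (with one oxygen) with 9 sp² atoms and 10 π electrons from ring double bonds plus a heteroatom lone pair. 10 = 4(2)+2, so the system is aromatic and both rings count as aromatic (benzofuran).
Ring C has two sp³ carbons, so it is not fully conjugated — not aromatic (1,4-cyclohexadiene).
Rings D and E form a fused bicyclic system (with one oxygen) with 9 sp² atoms and 10 π electrons from ring double bonds plus a heteroatom lone pair. 10 = 4(2)+2, so the system is aromatic and both rings count as aromatic (benzofuran).
Ring F has a continuous p-orbital overlap around the ring; 3 ring double bonds give 6 π electrons. Since 6 = 4n+2 (n=1), ring F is aromatic (pyrazine).
Aromatic: A, B, D, E, F. Total: 5.

5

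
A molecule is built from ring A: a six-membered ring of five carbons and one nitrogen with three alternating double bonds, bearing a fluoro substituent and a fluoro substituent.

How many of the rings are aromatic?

1

Ring A is fully conjugated (every ring atom contributes a p orbital); 3 ring double bonds give 6 π electrons. That satisfies 4n+2 with n=1, so ring A is aromatic (pyridine).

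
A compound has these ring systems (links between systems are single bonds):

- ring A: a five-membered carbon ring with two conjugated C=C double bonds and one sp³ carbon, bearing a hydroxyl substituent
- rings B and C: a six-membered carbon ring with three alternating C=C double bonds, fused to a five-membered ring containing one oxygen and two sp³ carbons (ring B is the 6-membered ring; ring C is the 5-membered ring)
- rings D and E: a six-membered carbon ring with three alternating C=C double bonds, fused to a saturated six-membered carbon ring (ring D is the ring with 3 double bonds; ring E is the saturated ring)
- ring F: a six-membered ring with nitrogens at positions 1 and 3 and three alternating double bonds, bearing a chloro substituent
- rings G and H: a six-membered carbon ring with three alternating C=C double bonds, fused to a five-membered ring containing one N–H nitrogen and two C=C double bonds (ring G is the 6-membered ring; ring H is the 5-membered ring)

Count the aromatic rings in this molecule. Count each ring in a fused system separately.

Ring A has one sp³ carbon, so it is not fully conjugated — not aromatic (cyclopentadiene).
Ring B is fully conjugated (every ring atom contributes a p orbital); 3 ring double bonds give 6 π electrons. Since 6 = 4n+2 (n=1), ring B is aromatic (benzene ring).
Ring C has two sp³ carbons, so it is not fully conjugated — not aromatic (oxolane ring).
Ring D is planar and fully conjugated; 3 ring double bonds give 6 π electrons. Since 6 = 4n+2 (n=1), ring D is aromatic (benzene ring).
Ring E has four sp³ carbons, so it is not fully conjugated — not aromatic (cyclohexane ring).
Ring F is planar and fully conjugated; 3 ring double bonds give 6 π electrons. Since 6 = 4n+2 (n=1), ring F is aromatic (pyrimidine).
Rings G and H form a fused bicyclic system (with one N–H) with 9 sp² atoms and 10 π electrons from ring double bonds plus a heteroatom lone pair. 10 = 4(2)+2, so the system is aromatic and both rings count as aromatic (indole).
Aromatic: B, D, F, G, H. Total: 5.

5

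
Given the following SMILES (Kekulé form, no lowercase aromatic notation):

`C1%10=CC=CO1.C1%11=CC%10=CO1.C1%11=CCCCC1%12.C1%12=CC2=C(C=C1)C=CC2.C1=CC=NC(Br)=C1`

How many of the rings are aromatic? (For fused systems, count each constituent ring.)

4

The SMILES encodes a five-membered ring of four carbons and one oxygen, with two C=C double bonds; a five-membered ring of four carbons and one oxygen, with two C=C double bonds; a six-membered carbon ring with one C=C double bond; a six-membered carbon ring with three alternating C=C double bonds, fused to a five-membered carbon ring containing one C=C double bond and one sp³ carbon; a six-membered ring of five carbons and one nitrogen with three alternating double bonds.
The 5-membered ring with one oxygen is planar and fully conjugated; 2 ring double bonds (4 π electrons) plus a heteroatom lone pair (2) give 6 π electrons. 6 = 4(1)+2, so it is aromatic (furan).
The second 5-membered ring with one oxygen has a continuous p-orbital overlap around the ring; 2 ring double bonds (4 π electrons) plus a heteroatom lone pair (2) give 6 π electrons. 6 = 4(1)+2, so it is aromatic (furan).
The 6-membered ring has four sp³ carbons, so it is not fully conjugated — not aromatic (cyclohexene).
The second 6-membered ring is planar and fully conjugated; 3 ring double bonds give 6 π electrons. That satisfies 4n+2 with n=1, so it is aromatic (benzene ring).
The 5-membered ring has one sp³ carbon, so it is not fully conjugated — not aromatic (cyclopentene ring).
The 6-membered ring with one nitrogen is planar and fully conjugated; 3 ring double bonds give 6 π electrons. Since 6 = 4n+2 (n=1), it is aromatic (pyridine).
4 of the 6 rings are aromatic. Total: 4.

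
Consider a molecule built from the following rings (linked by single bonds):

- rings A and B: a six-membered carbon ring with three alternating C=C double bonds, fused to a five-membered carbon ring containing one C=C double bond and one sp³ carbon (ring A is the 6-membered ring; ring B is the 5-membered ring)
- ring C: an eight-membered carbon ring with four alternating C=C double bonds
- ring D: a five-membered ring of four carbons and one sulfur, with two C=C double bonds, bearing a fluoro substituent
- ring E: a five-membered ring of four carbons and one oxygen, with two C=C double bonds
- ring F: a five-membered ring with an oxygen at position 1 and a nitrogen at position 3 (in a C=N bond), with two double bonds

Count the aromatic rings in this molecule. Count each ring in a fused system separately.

Ring A is fully conjugated (every ring atom contributes a p orbital); 3 ring double bonds give 6 π electrons. 6 = 4(1)+2, so ring A is aromatic (benzene ring).
Ring B has one sp³ carbon, so it is not fully conjugated — not aromatic (cyclopentene ring).
Ring C has only sp² ring atoms; a planar conformation would have a fully conjugated π system of 8 electrons. But 8 = 4(2), which is 4n not 4n+2, so ring C is not aromatic (cyclooctatetraene) — cyclooctatetraene distorts into a non-planar tub to avoid antiaromaticity.
Ring D is fully conjugated (every ring atom contributes a p orbital); 2 ring double bonds (4 π electrons) plus a heteroatom lone pair (2) give 6 π electrons. 6 = 4(1)+2, so ring D is aromatic (thiophene).
Ring E is fully conjugated (every ring atom contributes a p orbital); 2 ring double bonds (4 π electrons) plus a heteroatom lone pair (2) give 6 π electrons. That satisfies 4n+2 with n=1, so ring E is aromatic (furan).
Ring F is planar and fully conjugated; 2 ring double bonds (4 π electrons) plus a heteroatom lone pair (2) give 6 π electrons. Since 6 = 4n+2 (n=1), ring F is aromatic (oxazole).
Aromatic: A, D, E, F. Total: 4.

4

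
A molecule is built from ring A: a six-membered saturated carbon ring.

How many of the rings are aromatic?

Ring A has only sp³ atoms, so it is not fully conjugated — not aromatic (cyclohexane).

0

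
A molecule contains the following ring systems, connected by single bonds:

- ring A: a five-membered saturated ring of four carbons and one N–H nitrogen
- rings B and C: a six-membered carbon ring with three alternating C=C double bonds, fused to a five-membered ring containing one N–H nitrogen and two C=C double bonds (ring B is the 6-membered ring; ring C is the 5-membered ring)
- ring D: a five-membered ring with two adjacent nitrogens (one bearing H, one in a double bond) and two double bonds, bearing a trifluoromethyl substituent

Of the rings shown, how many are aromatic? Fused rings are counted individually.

3

Ring A has only sp³ atoms, so it is not fully conjugated — not aromatic (pyrrolidine).
Rings B and C form a fused bicyclic system (with one N–H) with 9 sp² atoms and 10 π electrons from ring double bonds plus a heteroatom lone pair. 10 = 4(2)+2, so the system is aromatic and both rings count as aromatic (indole).
Ring D is fully conjugated (every ring atom contributes a p orbital); 2 ring double bonds (4 π electrons) plus a heteroatom lone pair (2) give 6 π electrons. Since 6 = 4n+2 (n=1), ring D is aromatic (pyrazole).
Aromatic: B, C, D. Total: 3.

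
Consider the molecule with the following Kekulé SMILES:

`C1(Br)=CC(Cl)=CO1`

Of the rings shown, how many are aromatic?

1

The SMILES encodes a five-membered ring of four carbons and one oxygen, with two C=C double bonds.
The 5-membered ring with one oxygen has a continuous p-orbital overlap around the ring; 2 ring double bonds (4 π electrons) plus a heteroatom lone pair (2) give 6 π electrons. That satisfies 4n+2 with n=1, so it is aromatic (furan).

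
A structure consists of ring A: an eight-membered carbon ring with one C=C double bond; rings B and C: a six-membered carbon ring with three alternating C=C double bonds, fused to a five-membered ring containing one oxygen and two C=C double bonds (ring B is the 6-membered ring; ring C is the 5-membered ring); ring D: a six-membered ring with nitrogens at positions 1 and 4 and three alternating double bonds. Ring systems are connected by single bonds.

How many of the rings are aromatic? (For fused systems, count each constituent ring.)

Ring A has six sp³ carbons, so it is not fully conjugated — not aromatic (cyclooctene).
Rings B and C form a fused bicyclic system (with one oxygen) with 9 sp² atoms and 10 π electrons from ring double bonds plus a heteroatom lone pair. 10 = 4(2)+2, so the system is aromatic and both rings count as aromatic (benzofuran).
Ring D is fully conjugated (every ring atom contributes a p orbital); 3 ring double bonds give 6 π electrons. 6 = 4(1)+2, so ring D is aromatic (pyrazine).
Aromatic: B, C, D. Total: 3.

3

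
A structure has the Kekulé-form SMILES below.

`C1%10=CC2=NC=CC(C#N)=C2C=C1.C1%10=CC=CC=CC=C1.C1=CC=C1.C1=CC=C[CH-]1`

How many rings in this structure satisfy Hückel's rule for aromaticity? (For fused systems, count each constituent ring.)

The SMILES encodes two fused six-membered rings, each with three alternating double bonds; one ring is all carbon and the other has one ring nitrogen; an eight-membered carbon ring with four alternating C=C double bonds; a four-membered carbon ring with two alternating C=C double bonds; a five-membered all-carbon ring bearing a negative charge on one carbon, with two C=C double bonds.
The fused 6/6-membered bicyclic (with one nitrogen) is a single π system with 10 sp² atoms and 10 π electrons from ring double bonds. 10 = 4(2)+2, so the system is aromatic and both rings count as aromatic (quinoline).
The 8-membered ring has only sp² ring atoms; a planar conformation would have a fully conjugated π system of 8 electrons. But 8 = 4(2), which is 4n not 4n+2, so it is not aromatic (cyclooctatetraene) — cyclooctatetraene distorts into a non-planar tub to avoid antiaromaticity.
The 4-membered ring has only sp² ring atoms; a planar conformation would have a fully conjugated π system of 4 electrons. But 4 = 4(1), which is 4n not 4n+2, so it is not aromatic (cyclobutadiene) — cyclobutadiene is antiaromatic and distorts to a rectangle.
The 5-membered ring is fully conjugated (every ring atom contributes a p orbital); 2 ring double bonds (4 π electrons) plus the carbanion lone pair (2) give 6 π electrons. Since 6 = 4n+2 (n=1), it is aromatic (cyclopentadienyl anion).
3 of the 5 rings are aromatic. Total: 3.

3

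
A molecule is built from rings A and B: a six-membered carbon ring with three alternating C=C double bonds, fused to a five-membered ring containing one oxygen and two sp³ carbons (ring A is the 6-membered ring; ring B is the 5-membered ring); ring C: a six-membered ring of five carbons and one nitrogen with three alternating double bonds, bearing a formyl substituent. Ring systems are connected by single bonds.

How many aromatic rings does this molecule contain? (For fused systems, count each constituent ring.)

Ring A is fully conjugated (every ring atom contributes a p orbital); 3 ring double bonds give 6 π electrons. Since 6 = 4n+2 (n=1), ring A is aromatic (benzene ring).
Ring B has two sp³ carbons, so it is not fully conjugated — not aromatic (oxolane ring).
Ring C has a continuous p-orbital overlap around the ring; 3 ring double bonds give 6 π electrons. Since 6 = 4n+2 (n=1), ring C is aromatic (pyridine).
Aromatic: A, C. Total: 2.

2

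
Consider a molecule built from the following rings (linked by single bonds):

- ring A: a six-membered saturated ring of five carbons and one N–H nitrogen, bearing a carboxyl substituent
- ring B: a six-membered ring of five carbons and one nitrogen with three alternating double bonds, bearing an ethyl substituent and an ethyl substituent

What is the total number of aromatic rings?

1

Ring A has only sp³ atoms, so it is not fully conjugated — not aromatic (piperidine).
Ring B is planar and fully conjugated; 3 ring double bonds give 6 π electrons. 6 = 4(1)+2, so ring B is aromatic (pyridine).
Aromatic: B. Total: 1.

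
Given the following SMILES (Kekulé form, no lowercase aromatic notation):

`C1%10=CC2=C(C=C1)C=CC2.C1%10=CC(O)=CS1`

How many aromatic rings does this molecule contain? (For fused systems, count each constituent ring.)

The SMILES encodes a six-membered carbon ring with three alternating C=C double bonds, fused to a five-membered carbon ring containing one C=C double bond and one sp³ carbon; a five-membered ring of four carbons and one sulfur, with two C=C double bonds.
The 6-membered ring has a continuous p-orbital overlap around the ring; 3 ring double bonds give 6 π electrons. That satisfies 4n+2 with n=1, so it is aromatic (benzene ring).
The 5-membered ring has one sp³ carbon, so it is not fully conjugated — not aromatic (cyclopentene ring).
The 5-membered ring with one sulfur is planar and fully conjugated; 2 ring double bonds (4 π electrons) plus a heteroatom lone pair (2) give 6 π electrons. That satisfies 4n+2 with n=1, so it is aromatic (thiophene).
2 of the 3 rings are aromatic. Total: 2.

2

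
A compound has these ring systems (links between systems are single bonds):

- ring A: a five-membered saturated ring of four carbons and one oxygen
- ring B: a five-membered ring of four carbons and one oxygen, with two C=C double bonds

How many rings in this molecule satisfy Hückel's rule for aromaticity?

Ring A has only sp³ atoms, so it is not fully conjugated — not aromatic (tetrahydrofuran).
Ring B is fully conjugated (every ring atom contributes a p orbital); 2 ring double bonds (4 π electrons) plus a heteroatom lone pair (2) give 6 π electrons. Since 6 = 4n+2 (n=1), ring B is aromatic (furan).
Aromatic: B. Total: 1.

1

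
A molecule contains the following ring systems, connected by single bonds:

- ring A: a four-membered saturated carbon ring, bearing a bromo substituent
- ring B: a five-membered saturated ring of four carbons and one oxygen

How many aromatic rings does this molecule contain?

0

Ring A has only sp³ atoms, so it is not fully conjugated — not aromatic (cyclobutane).
Ring B has only sp³ atoms, so it is not fully conjugated — not aromatic (tetrahydrofuran).
No ring is aromatic. Total: 0.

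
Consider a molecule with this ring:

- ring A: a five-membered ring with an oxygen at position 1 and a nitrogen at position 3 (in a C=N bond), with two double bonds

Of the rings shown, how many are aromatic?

Ring A has a continuous p-orbital overlap around the ring; 2 ring double bonds (4 π electrons) plus a heteroatom lone pair (2) give 6 π electrons. That satisfies 4n+2 with n=1, so ring A is aromatic (oxazole).

1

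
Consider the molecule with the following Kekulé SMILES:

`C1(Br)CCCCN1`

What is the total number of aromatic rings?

0

The SMILES encodes a six-membered saturated ring of five carbons and one N–H nitrogen.
The 6-membered ring with one N–H has only sp³ atoms, so it is not fully conjugated — not aromatic (piperidine).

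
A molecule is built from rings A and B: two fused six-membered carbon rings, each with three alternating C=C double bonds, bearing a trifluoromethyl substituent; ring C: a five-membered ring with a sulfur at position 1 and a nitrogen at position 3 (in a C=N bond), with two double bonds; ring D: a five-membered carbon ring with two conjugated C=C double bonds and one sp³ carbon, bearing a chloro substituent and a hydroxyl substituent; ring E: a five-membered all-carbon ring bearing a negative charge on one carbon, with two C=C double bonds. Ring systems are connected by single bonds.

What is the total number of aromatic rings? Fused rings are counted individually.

4

Rings A and B form a fused bicyclic system with 10 sp² atoms and 10 π electrons from ring double bonds. 10 = 4(2)+2, so the system is aromatic and both rings count as aromatic (naphthalene).
Ring C is fully conjugated (every ring atom contributes a p orbital); 2 ring double bonds (4 π electrons) plus a heteroatom lone pair (2) give 6 π electrons. Since 6 = 4n+2 (n=1), ring C is aromatic (thiazole).
Ring D has one sp³ carbon, so it is not fully conjugated — not aromatic (cyclopentadiene).
Ring E has a continuous p-orbital overlap around the ring; 2 ring double bonds (4 π electrons) plus the carbanion lone pair (2) give 6 π electrons. That satisfies 4n+2 with n=1, so ring E is aromatic (cyclopentadienyl anion).
Aromatic: A, B, C, E. Total: 4.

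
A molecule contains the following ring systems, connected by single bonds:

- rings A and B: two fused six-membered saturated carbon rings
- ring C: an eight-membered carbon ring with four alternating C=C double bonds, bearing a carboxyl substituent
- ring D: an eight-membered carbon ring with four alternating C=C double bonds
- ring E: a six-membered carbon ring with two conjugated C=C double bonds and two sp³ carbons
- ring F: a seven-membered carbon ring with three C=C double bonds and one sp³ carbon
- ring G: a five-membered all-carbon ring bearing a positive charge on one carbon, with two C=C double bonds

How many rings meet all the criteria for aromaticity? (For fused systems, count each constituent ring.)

0

Ring A has only sp³ atoms, so it is not fully conjugated — not aromatic (cyclohexane ring).
Ring B has only sp³ atoms, so it is not fully conjugated — not aromatic (cyclohexane ring).
Ring C has only sp² ring atoms; a planar conformation would have a fully conjugated π system of 8 electrons. But 8 = 4(2), which is 4n not 4n+2, so ring C is not aromatic (cyclooctatetraene) — cyclooctatetraene distorts into a non-planar tub to avoid antiaromaticity.
Ring D has only sp² ring atoms; a planar conformation would have a fully conjugated π system of 8 electrons. But 8 = 4(2), which is 4n not 4n+2, so ring D is not aromatic (cyclooctatetraene) — cyclooctatetraene distorts into a non-planar tub to avoid antiaromaticity.
Ring E has two sp³ carbons, so it is not fully conjugated — not aromatic (1,3-cyclohexadiene).
Ring F has one sp³ carbon, so it is not fully conjugated — not aromatic (cycloheptatriene).
Ring G has only sp² ring atoms; a planar conformation would have a fully conjugated π system of 4 electrons. But 4 = 4(1), which is 4n not 4n+2, so ring G is not aromatic (cyclopentadienyl cation).
No ring is aromatic. Total: 0.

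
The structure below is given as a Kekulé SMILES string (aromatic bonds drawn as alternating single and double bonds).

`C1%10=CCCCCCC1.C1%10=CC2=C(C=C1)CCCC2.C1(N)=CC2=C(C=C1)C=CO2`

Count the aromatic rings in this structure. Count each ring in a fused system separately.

The SMILES encodes an eight-membered carbon ring with one C=C double bond; a six-membered carbon ring with three alternating C=C double bonds, fused to a saturated six-membered carbon ring; a six-membered carbon ring with three alternating C=C double bonds, fused to a five-membered ring containing one oxygen and two C=C double bonds.
The 8-membered ring has six sp³ carbons, so it is not fully conjugated — not aromatic (cyclooctene).
The 6-membered ring is planar and fully conjugated; 3 ring double bonds give 6 π electrons. 6 = 4(1)+2, so it is aromatic (benzene ring).
The second 6-membered ring has four sp³ carbons, so it is not fully conjugated — not aromatic (cyclohexane ring).
The fused 6/5-membered bicyclic (with one oxygen) is a single π system with 9 sp² atoms and 10 π electrons from ring double bonds plus a heteroatom lone pair. 10 = 4(2)+2, so the system is aromatic and both rings count as aromatic (benzofuran).
3 of the 5 rings are aromatic. Total: 3.

3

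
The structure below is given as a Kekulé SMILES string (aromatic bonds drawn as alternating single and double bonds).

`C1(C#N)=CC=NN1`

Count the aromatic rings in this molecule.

The SMILES encodes a five-membered ring with two adjacent nitrogens (one bearing H, one in a double bond) and two double bonds.
The 5-membered ring with two adjacent nitrogens (one N–H, one =N–) is planar and fully conjugated; 2 ring double bonds (4 π electrons) plus a heteroatom lone pair (2) give 6 π electrons. 6 = 4(1)+2, so it is aromatic (pyrazole).

1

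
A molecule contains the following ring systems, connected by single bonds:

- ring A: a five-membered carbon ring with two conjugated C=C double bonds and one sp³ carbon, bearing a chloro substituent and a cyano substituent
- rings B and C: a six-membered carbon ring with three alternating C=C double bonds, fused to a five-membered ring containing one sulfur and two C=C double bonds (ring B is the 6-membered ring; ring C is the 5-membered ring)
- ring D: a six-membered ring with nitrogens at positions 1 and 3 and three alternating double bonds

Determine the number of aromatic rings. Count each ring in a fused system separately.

Ring A has one sp³ carbon, so it is not fully conjugated — not aromatic (cyclopentadiene).
Rings B and C form a fused bicyclic system (with one sulfur) with 9 sp² atoms and 10 π electrons from ring double bonds plus a heteroatom lone pair. 10 = 4(2)+2, so the system is aromatic and both rings count as aromatic (benzothiophene).
Ring D has a continuous p-orbital overlap around the ring; 3 ring double bonds give 6 π electrons. Since 6 = 4n+2 (n=1), ring D is aromatic (pyrimidine).
Aromatic: B, C, D. Total: 3.

3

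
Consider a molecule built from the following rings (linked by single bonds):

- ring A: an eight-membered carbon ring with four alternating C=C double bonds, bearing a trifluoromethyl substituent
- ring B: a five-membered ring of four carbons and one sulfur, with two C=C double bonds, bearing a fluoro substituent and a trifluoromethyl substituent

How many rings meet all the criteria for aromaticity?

Ring A has only sp² ring atoms; a planar conformation would have a fully conjugated π system of 8 electrons. But 8 = 4(2), which is 4n not 4n+2, so ring A is not aromatic (cyclooctatetraene) — cyclooctatetraene distorts into a non-planar tub to avoid antiaromaticity.
Ring B is planar and fully conjugated; 2 ring double bonds (4 π electrons) plus a heteroatom lone pair (2) give 6 π electrons. Since 6 = 4n+2 (n=1), ring B is aromatic (thiophene).
Aromatic: B. Total: 1.

1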